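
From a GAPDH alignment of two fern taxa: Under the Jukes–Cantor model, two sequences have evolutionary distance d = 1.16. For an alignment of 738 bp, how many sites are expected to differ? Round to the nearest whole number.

Invert JC69: p = (3/4)(1 − e^(−4d/3)) = 0.75 × (1 − e^(-1.546667)) = 0.75 × (1 − 0.212957) = 0.590282.
Expected differing sites = pL ≈ 0.590282 × 738 = 435.628116 ≈ 436.

436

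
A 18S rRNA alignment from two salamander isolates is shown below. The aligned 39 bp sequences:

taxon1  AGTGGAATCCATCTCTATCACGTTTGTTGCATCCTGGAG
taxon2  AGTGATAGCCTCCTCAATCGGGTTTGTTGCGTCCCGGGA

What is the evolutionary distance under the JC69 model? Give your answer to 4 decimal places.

The sequences differ at 12 of 39 sites, so p = 12/39 ≈ 0.307692.
d = −(3/4) ln(1 − 4p/3) = −0.75 ln(1 − 0.410256) = −0.75 ln(0.589744)
  = −0.75 × (-0.528067) = 0.396050 substitutions/site.

0.3961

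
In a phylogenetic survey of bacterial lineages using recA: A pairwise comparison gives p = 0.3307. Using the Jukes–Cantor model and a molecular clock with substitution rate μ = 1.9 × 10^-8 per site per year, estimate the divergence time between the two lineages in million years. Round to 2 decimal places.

d = −(3/4) ln(1 − 4p/3) = −0.75 ln(1 − 0.440933) = −0.75 ln(0.559067)
  = −0.75 × (-0.581486) = 0.436115 substitutions/site.
Under a molecular clock d = 2μt, so t = d/(2μ) = 0.436115 / (2 × 1.9 × 10^-8) = 11.48 million years.

11.48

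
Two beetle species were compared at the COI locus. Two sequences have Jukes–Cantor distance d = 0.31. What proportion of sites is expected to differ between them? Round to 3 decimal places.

p = (3/4)(1 − e^(−4d/3)) = 0.75 × (1 − e^(-0.413333)) = 0.75 × (1 − 0.661442) = 0.253919.

0.254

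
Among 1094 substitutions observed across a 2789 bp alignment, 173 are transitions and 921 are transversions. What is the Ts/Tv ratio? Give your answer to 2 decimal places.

0.19

R = 173/921 = 0.187839… ≈ 0.19 (to 2 d.p.).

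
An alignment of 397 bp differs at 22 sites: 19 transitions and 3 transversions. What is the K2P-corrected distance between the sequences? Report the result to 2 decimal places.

0.06

P = 19/397 ≈ 0.047859 and Q = 3/397 ≈ 0.007557.
Under the Kimura two-parameter model, d = −½ ln(1 − 2P − Q) − ¼ ln(1 − 2Q).
1 − 2P − Q = 0.896725, giving −½ ln(0.896725) = 0.054503.
1 − 2Q = 0.984886, giving −¼ ln(0.984886) = 0.003807.
d = 0.054503 + 0.003807 = 0.058310.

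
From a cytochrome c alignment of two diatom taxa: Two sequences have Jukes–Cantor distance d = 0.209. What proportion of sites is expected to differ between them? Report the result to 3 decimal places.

0.182

p = (3/4)(1 − e^(−4d/3)) = 0.75 × (1 − e^(-0.278667)) = 0.75 × (1 − 0.756792) = 0.182406.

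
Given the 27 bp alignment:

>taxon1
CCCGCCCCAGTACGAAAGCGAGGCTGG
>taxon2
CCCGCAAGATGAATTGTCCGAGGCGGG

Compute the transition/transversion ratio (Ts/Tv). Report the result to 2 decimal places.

0.09

Transitions are A↔G and C↔T; transversions are all other mismatches.
Transitions: 1. Transversions: 11.
R = 1/11 = 0.090909… ≈ 0.09 (to 2 d.p.).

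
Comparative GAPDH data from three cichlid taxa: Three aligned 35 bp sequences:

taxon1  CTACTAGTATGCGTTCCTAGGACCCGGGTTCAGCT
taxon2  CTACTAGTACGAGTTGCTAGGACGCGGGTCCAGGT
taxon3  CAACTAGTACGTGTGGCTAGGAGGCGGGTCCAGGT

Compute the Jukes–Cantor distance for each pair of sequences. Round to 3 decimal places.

taxon1–taxon2: 6/35 sites differ → p ≈ 0.171429, d = −0.75 ln(1 − 0.228572) = 0.194634 ≈ 0.195.
taxon1–taxon3: 9/35 sites differ → p ≈ 0.257143, d = −0.75 ln(1 − 0.342857) = 0.314890 ≈ 0.315.
taxon2–taxon3: 4/35 sites differ → p ≈ 0.114286, d = −0.75 ln(1 − 0.152381) = 0.123993 ≈ 0.124.

d(taxon1,taxon2) = 0.195, d(taxon1,taxon3) = 0.315, d(taxon2,taxon3) = 0.124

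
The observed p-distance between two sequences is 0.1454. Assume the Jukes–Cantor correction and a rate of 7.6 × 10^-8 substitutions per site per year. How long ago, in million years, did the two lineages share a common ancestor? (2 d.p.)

d = −(3/4) ln(1 − 4p/3) = −0.75 ln(1 − 0.193867) = −0.75 ln(0.806133)
  = −0.75 × (-0.215507) = 0.161630 substitutions/site.
Under a molecular clock d = 2μt, so t = d/(2μ) = 0.161630 / (2 × 7.6 × 10^-8) = 1.06 million years.

1.06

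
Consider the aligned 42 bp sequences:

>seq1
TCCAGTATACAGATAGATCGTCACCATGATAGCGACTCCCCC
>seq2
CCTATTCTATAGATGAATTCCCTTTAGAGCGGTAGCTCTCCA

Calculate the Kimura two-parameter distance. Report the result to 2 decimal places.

1.61

Of 42 sites, 17 differences are transitions and 6 are transversions, so P = 17/42 ≈ 0.404762 and Q = 6/42 ≈ 0.142857.
Under the Kimura two-parameter model, d = −½ ln(1 − 2P − Q) − ¼ ln(1 − 2Q).
1 − 2P − Q = 0.047619, giving −½ ln(0.047619) = 1.522262.
1 − 2Q = 0.714286, giving −¼ ln(0.714286) = 0.084118.
d = 1.522262 + 0.084118 = 1.606380.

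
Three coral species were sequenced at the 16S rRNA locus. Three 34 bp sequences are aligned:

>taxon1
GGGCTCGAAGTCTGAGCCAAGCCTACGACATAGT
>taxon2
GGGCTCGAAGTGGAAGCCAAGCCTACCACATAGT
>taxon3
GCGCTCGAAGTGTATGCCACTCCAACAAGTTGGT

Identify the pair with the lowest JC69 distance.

taxon1–taxon2: 4/34 differ, p = 0.118, d = 0.128.
taxon1–taxon3: 11/34 differ, p = 0.324, d = 0.423.
taxon2–taxon3: 10/34 differ, p = 0.294, d = 0.373.
The smallest distance is between taxon1 and taxon2.

taxon1 and taxon2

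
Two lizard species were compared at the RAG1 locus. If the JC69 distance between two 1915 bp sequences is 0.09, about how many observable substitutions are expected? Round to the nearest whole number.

162

Invert JC69: p = (3/4)(1 − e^(−4d/3)) = 0.75 × (1 − e^(-0.12)) = 0.75 × (1 − 0.886920) = 0.084810.
Expected differing sites = pL ≈ 0.084810 × 1915 = 162.41115 ≈ 162.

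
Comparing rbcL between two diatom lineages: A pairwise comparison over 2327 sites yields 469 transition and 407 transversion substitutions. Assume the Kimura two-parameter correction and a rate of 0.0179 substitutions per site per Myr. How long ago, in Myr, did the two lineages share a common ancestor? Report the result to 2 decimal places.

P = 469/2327 ≈ 0.201547 and Q = 407/2327 ≈ 0.174903.
Under the Kimura two-parameter model, d = −½ ln(1 − 2P − Q) − ¼ ln(1 − 2Q).
1 − 2P − Q = 0.422003, giving −½ ln(0.422003) = 0.431371.
1 − 2Q = 0.650194, giving −¼ ln(0.650194) = 0.107621.
d = 0.431371 + 0.107621 = 0.538992.
Under a molecular clock d = 2μt, so t = d/(2μ) = 0.538992 / (2 × 0.0179) = 15.06 Myr.

15.06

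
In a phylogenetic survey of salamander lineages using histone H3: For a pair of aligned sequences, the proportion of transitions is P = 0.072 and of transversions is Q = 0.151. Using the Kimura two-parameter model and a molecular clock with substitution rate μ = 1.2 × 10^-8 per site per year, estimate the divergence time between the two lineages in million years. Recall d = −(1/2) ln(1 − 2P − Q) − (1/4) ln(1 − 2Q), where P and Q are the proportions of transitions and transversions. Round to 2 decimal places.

11.03

Under the Kimura two-parameter model, d = −½ ln(1 − 2P − Q) − ¼ ln(1 − 2Q).
1 − 2P − Q = 0.705, giving −½ ln(0.705) = 0.174779.
1 − 2Q = 0.698, giving −¼ ln(0.698) = 0.089884.
d = 0.174779 + 0.089884 = 0.264663.
Under a molecular clock d = 2μt, so t = d/(2μ) = 0.264663 / (2 × 1.2 × 10^-8) = 11.03 million years.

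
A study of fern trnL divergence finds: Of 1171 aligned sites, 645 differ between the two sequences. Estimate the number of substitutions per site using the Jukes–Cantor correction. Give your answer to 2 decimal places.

0.99

p = 645/1171 ≈ 0.550811.
d = −(3/4) ln(1 − 4p/3) = −0.75 ln(1 − 0.734415) = −0.75 ln(0.265585)
  = −0.75 × (-1.325820) = 0.994365 substitutions/site.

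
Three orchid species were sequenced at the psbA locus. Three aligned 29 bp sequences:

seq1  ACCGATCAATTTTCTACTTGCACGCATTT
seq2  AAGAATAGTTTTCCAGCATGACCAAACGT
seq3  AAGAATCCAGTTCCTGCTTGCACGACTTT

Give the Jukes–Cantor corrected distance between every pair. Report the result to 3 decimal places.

d(seq1,seq2) = 0.998, d(seq1,seq3) = 0.401, d(seq2,seq3) = 0.602

seq1–seq2: 16/29 sites differ → p ≈ 0.551724, d = −0.75 ln(1 − 0.735632) = 0.997810 ≈ 0.998.
seq1–seq3: 9/29 sites differ → p ≈ 0.310345, d = −0.75 ln(1 − 0.413793) = 0.400562 ≈ 0.401.
seq2–seq3: 12/29 sites differ → p ≈ 0.413793, d = −0.75 ln(1 − 0.551724) = 0.601760 ≈ 0.602.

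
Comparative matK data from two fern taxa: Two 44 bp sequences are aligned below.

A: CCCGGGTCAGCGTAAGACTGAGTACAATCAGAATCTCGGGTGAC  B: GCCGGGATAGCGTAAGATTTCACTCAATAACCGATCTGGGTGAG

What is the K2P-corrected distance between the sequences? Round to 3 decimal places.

Of 44 sites, 8 differences are transitions and 10 are transversions, so P = 8/44 ≈ 0.181818 and Q = 10/44 ≈ 0.227273.
Under the Kimura two-parameter model, d = −½ ln(1 − 2P − Q) − ¼ ln(1 − 2Q).
1 − 2P − Q = 0.409091, giving −½ ln(0.409091) = 0.446909.
1 − 2Q = 0.545454, giving −¼ ln(0.545454) = 0.151534.
d = 0.446909 + 0.151534 = 0.598443.

0.598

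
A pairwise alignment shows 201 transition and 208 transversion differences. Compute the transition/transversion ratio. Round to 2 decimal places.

0.97

R = 201/208 = 0.966346… ≈ 0.97 (to 2 d.p.).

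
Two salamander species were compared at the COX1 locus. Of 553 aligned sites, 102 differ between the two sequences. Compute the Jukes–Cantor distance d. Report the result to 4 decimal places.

0.2117

p = 102/553 ≈ 0.184448.
d = −(3/4) ln(1 − 4p/3) = −0.75 ln(1 − 0.245931) = −0.75 ln(0.754069)
  = −0.75 × (-0.282271) = 0.211703 substitutions/site.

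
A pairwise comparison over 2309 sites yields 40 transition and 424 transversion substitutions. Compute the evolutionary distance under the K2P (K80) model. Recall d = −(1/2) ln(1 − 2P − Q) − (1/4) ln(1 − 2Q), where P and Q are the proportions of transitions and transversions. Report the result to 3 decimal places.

P = 40/2309 ≈ 0.017324 and Q = 424/2309 ≈ 0.183629.
Under the Kimura two-parameter model, d = −½ ln(1 − 2P − Q) − ¼ ln(1 − 2Q).
1 − 2P − Q = 0.781723, giving −½ ln(0.781723) = 0.123127.
1 − 2Q = 0.632742, giving −¼ ln(0.632742) = 0.114423.
d = 0.123127 + 0.114423 = 0.237550.

0.238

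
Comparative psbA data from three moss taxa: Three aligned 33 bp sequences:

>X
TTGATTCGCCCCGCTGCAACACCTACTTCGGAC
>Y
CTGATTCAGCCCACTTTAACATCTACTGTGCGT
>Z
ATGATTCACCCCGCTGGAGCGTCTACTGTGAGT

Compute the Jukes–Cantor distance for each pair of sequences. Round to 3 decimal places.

d(X,Y) = 0.497, d(X,Z) = 0.441, d(Y,Z) = 0.293

X–Y: 12/33 sites differ → p ≈ 0.363636, d = −0.75 ln(1 − 0.484848) = 0.497470 ≈ 0.497.
X–Z: 11/33 sites differ → p ≈ 0.333333, d = −0.75 ln(1 − 0.444444) = 0.440839 ≈ 0.441.
Y–Z: 8/33 sites differ → p ≈ 0.242424, d = −0.75 ln(1 − 0.323232) = 0.292820 ≈ 0.293.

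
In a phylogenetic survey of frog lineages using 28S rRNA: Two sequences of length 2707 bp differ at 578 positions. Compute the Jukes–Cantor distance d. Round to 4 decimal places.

0.2513

p = 578/2707 ≈ 0.213521.
d = −(3/4) ln(1 − 4p/3) = −0.75 ln(1 − 0.284695) = −0.75 ln(0.715305)
  = −0.75 × (-0.335046) = 0.251285 substitutions/site.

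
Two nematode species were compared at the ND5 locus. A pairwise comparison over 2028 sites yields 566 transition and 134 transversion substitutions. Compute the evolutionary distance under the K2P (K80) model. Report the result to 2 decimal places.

P = 566/2028 ≈ 0.279093 and Q = 134/2028 ≈ 0.066075.
Under the Kimura two-parameter model, d = −½ ln(1 − 2P − Q) − ¼ ln(1 − 2Q).
1 − 2P − Q = 0.375739, giving −½ ln(0.375739) = 0.489430.
1 − 2Q = 0.86785, giving −¼ ln(0.86785) = 0.035434.
d = 0.489430 + 0.035434 = 0.524864.

0.52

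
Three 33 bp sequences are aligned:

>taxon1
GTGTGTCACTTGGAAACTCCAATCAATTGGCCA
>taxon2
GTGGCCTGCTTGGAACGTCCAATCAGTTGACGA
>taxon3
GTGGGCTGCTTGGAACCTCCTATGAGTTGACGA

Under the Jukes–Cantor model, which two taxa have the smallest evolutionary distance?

taxon1–taxon2: 10/33 differ, p = 0.303, d = 0.388.
taxon1–taxon3: 10/33 differ, p = 0.303, d = 0.388.
taxon2–taxon3: 4/33 differ, p = 0.121, d = 0.132.
The smallest distance is between taxon2 and taxon3.

taxon2 and taxon3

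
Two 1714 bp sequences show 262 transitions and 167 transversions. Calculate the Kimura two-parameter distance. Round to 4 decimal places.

P = 262/1714 ≈ 0.152859 and Q = 167/1714 ≈ 0.097433.
Under the Kimura two-parameter model, d = −½ ln(1 − 2P − Q) − ¼ ln(1 − 2Q).
1 − 2P − Q = 0.596849, giving −½ ln(0.596849) = 0.258046.
1 − 2Q = 0.805134, giving −¼ ln(0.805134) = 0.054187.
d = 0.258046 + 0.054187 = 0.312233.

0.3122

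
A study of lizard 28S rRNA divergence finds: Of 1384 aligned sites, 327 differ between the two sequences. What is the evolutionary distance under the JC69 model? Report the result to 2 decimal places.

p = 327/1384 ≈ 0.236272.
d = −(3/4) ln(1 − 4p/3) = −0.75 ln(1 − 0.315029) = −0.75 ln(0.684971)
  = −0.75 × (-0.378379) = 0.283784 substitutions/site.

0.28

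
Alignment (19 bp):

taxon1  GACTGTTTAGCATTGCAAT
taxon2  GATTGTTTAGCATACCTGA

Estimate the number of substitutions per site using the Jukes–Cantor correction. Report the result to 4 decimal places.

The sequences differ at 6 of 19 sites (3, 14, 15, 17, 18, 19), so p = 6/19 ≈ 0.315789.
d = −(3/4) ln(1 − 4p/3) = −0.75 ln(1 − 0.421052) = −0.75 ln(0.578948)
  = −0.75 × (-0.546543) = 0.409907 substitutions/site.

0.4099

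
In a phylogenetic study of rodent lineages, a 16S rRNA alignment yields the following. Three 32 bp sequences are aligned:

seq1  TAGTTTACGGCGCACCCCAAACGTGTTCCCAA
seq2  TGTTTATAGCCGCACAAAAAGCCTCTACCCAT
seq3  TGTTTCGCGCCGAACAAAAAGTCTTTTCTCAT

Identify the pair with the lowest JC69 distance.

seq1–seq2: 14/32 differ, p = 0.438, d = 0.657.
seq1–seq3: 15/32 differ, p = 0.469, d = 0.736.
seq2–seq3: 8/32 differ, p = 0.250, d = 0.304.
The smallest distance is between seq2 and seq3.

seq2 and seq3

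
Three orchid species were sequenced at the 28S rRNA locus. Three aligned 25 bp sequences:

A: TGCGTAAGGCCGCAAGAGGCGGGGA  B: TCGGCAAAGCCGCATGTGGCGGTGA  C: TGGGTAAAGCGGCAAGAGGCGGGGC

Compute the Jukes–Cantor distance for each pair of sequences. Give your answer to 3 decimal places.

d(A,B) = 0.351, d(A,C) = 0.180, d(B,C) = 0.351

A–B: 7/25 sites differ → p = 0.28, d = −0.75 ln(1 − 0.373333) = 0.350505 ≈ 0.351.
A–C: 4/25 sites differ → p = 0.16, d = −0.75 ln(1 − 0.213333) = 0.179963 ≈ 0.180.
B–C: 7/25 sites differ → p = 0.28, d = −0.75 ln(1 − 0.373333) = 0.350505 ≈ 0.351.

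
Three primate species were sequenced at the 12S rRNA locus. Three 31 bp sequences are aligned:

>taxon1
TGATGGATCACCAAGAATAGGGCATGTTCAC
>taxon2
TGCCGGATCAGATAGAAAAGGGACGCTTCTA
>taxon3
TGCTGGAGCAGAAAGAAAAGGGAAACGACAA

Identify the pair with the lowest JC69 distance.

taxon2 and taxon3

taxon1–taxon2: 12/31 differ, p = 0.387, d = 0.544.
taxon1–taxon3: 11/31 differ, p = 0.355, d = 0.481.
taxon2–taxon3: 8/31 differ, p = 0.258, d = 0.316.
The smallest distance is between taxon2 and taxon3.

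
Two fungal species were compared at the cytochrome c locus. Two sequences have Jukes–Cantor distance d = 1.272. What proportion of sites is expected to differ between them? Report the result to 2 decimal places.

p = (3/4)(1 − e^(−4d/3)) = 0.75 × (1 − e^(-1.696)) = 0.75 × (1 − 0.183416) = 0.612438.

0.61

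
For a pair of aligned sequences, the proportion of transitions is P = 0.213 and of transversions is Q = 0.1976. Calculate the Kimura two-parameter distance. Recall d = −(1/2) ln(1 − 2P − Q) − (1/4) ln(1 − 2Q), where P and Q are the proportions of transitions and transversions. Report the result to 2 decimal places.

0.61

Under the Kimura two-parameter model, d = −½ ln(1 − 2P − Q) − ¼ ln(1 − 2Q).
1 − 2P − Q = 0.3764, giving −½ ln(0.3764) = 0.488551.
1 − 2Q = 0.6048, giving −¼ ln(0.6048) = 0.125714.
d = 0.488551 + 0.125714 = 0.614265.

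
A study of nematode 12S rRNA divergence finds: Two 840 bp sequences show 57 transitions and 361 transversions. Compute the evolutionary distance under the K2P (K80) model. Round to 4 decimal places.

0.9074

P = 57/840 ≈ 0.067857 and Q = 361/840 ≈ 0.429762.
Under the Kimura two-parameter model, d = −½ ln(1 − 2P − Q) − ¼ ln(1 − 2Q).
1 − 2P − Q = 0.434524, giving −½ ln(0.434524) = 0.416752.
1 − 2Q = 0.140476, giving −¼ ln(0.140476) = 0.490680.
d = 0.416752 + 0.490680 = 0.907432.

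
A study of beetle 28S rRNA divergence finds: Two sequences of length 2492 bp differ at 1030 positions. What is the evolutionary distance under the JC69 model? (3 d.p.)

p = 1030/2492 ≈ 0.413323.
d = −(3/4) ln(1 − 4p/3) = −0.75 ln(1 − 0.551097) = −0.75 ln(0.448903)
  = −0.75 × (-0.800948) = 0.600711 substitutions/site.

0.601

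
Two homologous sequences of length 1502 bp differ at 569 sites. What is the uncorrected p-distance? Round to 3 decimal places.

0.379

p = 569/1502 = 0.378828… ≈ 0.379 (to 3 d.p.).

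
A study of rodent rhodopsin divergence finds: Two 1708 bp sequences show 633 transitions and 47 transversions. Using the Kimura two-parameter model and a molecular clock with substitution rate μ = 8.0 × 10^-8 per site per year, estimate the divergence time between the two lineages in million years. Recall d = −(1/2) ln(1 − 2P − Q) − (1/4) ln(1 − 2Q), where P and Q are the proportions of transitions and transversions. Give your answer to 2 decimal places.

4.66

P = 633/1708 ≈ 0.370609 and Q = 47/1708 ≈ 0.027518.
Under the Kimura two-parameter model, d = −½ ln(1 − 2P − Q) − ¼ ln(1 − 2Q).
1 − 2P − Q = 0.231264, giving −½ ln(0.231264) = 0.732098.
1 − 2Q = 0.944964, giving −¼ ln(0.944964) = 0.014152.
d = 0.732098 + 0.014152 = 0.746250.
Under a molecular clock d = 2μt, so t = d/(2μ) = 0.746250 / (2 × 8.0 × 10^-8) = 4.66 million years.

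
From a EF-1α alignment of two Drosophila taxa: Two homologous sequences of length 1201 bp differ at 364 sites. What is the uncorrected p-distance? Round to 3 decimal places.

0.303

p = 364/1201 = 0.303080… ≈ 0.303 (to 3 d.p.).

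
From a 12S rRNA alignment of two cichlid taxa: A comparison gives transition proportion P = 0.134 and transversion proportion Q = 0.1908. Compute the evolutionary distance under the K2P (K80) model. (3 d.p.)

0.427

Under the Kimura two-parameter model, d = −½ ln(1 − 2P − Q) − ¼ ln(1 − 2Q).
1 − 2P − Q = 0.5412, giving −½ ln(0.5412) = 0.306983.
1 − 2Q = 0.6184, giving −¼ ln(0.6184) = 0.120155.
d = 0.306983 + 0.120155 = 0.427138.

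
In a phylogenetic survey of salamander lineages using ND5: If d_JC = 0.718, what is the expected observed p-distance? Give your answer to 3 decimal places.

p = (3/4)(1 − e^(−4d/3)) = 0.75 × (1 − e^(-0.957333)) = 0.75 × (1 − 0.383915) = 0.462064.

0.462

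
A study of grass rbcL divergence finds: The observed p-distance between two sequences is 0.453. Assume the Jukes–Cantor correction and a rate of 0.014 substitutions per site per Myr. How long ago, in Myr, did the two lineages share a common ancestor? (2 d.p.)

d = −(3/4) ln(1 − 4p/3) = −0.75 ln(1 − 0.604) = −0.75 ln(0.396)
  = −0.75 × (-0.926341) = 0.694756 substitutions/site.
Under a molecular clock d = 2μt, so t = d/(2μ) = 0.694756 / (2 × 0.014) = 24.81 Myr.

24.81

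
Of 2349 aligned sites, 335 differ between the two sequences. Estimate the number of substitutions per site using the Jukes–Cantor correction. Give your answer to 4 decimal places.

0.1582

p = 335/2349 ≈ 0.142614.
d = −(3/4) ln(1 − 4p/3) = −0.75 ln(1 − 0.190152) = −0.75 ln(0.809848)
  = −0.75 × (-0.210909) = 0.158182 substitutions/site.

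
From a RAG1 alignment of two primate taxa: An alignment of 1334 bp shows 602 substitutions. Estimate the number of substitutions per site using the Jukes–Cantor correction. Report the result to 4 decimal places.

p = 602/1334 ≈ 0.451274.
d = −(3/4) ln(1 − 4p/3) = −0.75 ln(1 − 0.601699) = −0.75 ln(0.398301)
  = −0.75 × (-0.920547) = 0.690410 substitutions/site.

0.6904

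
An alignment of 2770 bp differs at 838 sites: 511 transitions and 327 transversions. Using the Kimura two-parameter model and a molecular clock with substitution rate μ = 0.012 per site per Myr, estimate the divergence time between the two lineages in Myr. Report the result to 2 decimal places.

P = 511/2770 ≈ 0.184477 and Q = 327/2770 ≈ 0.118051.
Under the Kimura two-parameter model, d = −½ ln(1 − 2P − Q) − ¼ ln(1 − 2Q).
1 − 2P − Q = 0.512995, giving −½ ln(0.512995) = 0.333745.
1 − 2Q = 0.763898, giving −¼ ln(0.763898) = 0.067330.
d = 0.333745 + 0.067330 = 0.401075.
Under a molecular clock d = 2μt, so t = d/(2μ) = 0.401075 / (2 × 0.012) = 16.71 Myr.

16.71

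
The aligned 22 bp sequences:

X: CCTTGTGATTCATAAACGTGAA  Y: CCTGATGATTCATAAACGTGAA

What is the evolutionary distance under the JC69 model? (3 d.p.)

0.097

The sequences differ at 2 of 22 sites (4, 5), so p = 2/22 ≈ 0.090909.
d = −(3/4) ln(1 − 4p/3) = −0.75 ln(1 − 0.121212) = −0.75 ln(0.878788)
  = −0.75 × (-0.129212) = 0.096909 substitutions/site.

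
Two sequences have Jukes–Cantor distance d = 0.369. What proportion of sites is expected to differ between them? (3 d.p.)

0.291

p = (3/4)(1 − e^(−4d/3)) = 0.75 × (1 − e^(-0.492)) = 0.75 × (1 − 0.611402) = 0.291449.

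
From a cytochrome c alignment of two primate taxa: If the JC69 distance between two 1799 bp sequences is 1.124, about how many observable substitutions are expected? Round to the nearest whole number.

Invert JC69: p = (3/4)(1 − e^(−4d/3)) = 0.75 × (1 − e^(-1.498667)) = 0.75 × (1 − 0.223428) = 0.582429.
Expected differing sites = pL ≈ 0.582429 × 1799 = 1047.789771 ≈ 1048.

1048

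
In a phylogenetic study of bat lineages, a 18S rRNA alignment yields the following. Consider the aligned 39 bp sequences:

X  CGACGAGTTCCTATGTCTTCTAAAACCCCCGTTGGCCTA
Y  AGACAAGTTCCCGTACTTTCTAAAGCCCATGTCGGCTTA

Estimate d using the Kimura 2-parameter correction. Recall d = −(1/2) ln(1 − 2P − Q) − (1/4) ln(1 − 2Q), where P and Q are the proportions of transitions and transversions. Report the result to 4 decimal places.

0.4422

Of 39 sites, 10 differences are transitions and 2 are transversions, so P = 10/39 ≈ 0.25641 and Q = 2/39 ≈ 0.051282.
Under the Kimura two-parameter model, d = −½ ln(1 − 2P − Q) − ¼ ln(1 − 2Q).
1 − 2P − Q = 0.435898, giving −½ ln(0.435898) = 0.415174.
1 − 2Q = 0.897436, giving −¼ ln(0.897436) = 0.027053.
d = 0.415174 + 0.027053 = 0.442227.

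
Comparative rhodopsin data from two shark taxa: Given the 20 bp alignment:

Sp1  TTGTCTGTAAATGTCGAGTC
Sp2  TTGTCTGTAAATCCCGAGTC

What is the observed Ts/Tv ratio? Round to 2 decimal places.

1.00

Transitions are A↔G and C↔T; transversions are all other mismatches.
Transitions: 1. Transversions: 1.
R = 1/1 = 1.00.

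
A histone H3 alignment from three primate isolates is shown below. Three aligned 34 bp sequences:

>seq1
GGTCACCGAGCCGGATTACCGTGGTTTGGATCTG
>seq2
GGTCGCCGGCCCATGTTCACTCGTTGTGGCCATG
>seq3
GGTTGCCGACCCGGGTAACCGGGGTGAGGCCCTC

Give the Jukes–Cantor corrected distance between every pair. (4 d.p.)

seq1–seq2: 15/34 sites differ → p ≈ 0.441176, d = −0.75 ln(1 − 0.588235) = 0.665477 ≈ 0.6655.
seq1–seq3: 11/34 sites differ → p ≈ 0.323529, d = −0.75 ln(1 − 0.431372) = 0.423397 ≈ 0.4234.
seq2–seq3: 13/34 sites differ → p ≈ 0.382353, d = −0.75 ln(1 − 0.509804) = 0.534712 ≈ 0.5347.

d(seq1,seq2) = 0.6655, d(seq1,seq3) = 0.4234, d(seq2,seq3) = 0.5347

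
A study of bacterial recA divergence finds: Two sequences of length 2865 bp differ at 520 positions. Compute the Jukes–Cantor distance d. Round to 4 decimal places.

0.2078

p = 520/2865 ≈ 0.181501.
d = −(3/4) ln(1 − 4p/3) = −0.75 ln(1 − 0.242001) = −0.75 ln(0.757999)
  = −0.75 × (-0.277073) = 0.207805 substitutions/site.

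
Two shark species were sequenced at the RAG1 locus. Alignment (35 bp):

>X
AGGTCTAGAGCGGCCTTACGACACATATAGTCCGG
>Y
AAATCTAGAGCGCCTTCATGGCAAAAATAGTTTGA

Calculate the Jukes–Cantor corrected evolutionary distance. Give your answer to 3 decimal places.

The sequences differ at 12 of 35 sites, so p = 12/35 ≈ 0.342857.
d = −(3/4) ln(1 − 4p/3) = −0.75 ln(1 − 0.457143) = −0.75 ln(0.542857)
  = −0.75 × (-0.610909) = 0.458182 substitutions/site.

0.458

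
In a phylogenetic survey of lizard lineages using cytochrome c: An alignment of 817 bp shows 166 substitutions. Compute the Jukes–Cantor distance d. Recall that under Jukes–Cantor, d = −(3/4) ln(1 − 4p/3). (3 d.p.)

p = 166/817 ≈ 0.203182.
d = −(3/4) ln(1 − 4p/3) = −0.75 ln(1 − 0.270909) = −0.75 ln(0.729091)
  = −0.75 × (-0.315957) = 0.236968 substitutions/site.

0.237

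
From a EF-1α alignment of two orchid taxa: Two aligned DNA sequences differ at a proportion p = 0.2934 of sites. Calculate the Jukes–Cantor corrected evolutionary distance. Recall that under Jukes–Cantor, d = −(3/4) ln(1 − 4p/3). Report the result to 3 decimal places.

d = −(3/4) ln(1 − 4p/3) = −0.75 ln(1 − 0.3912) = −0.75 ln(0.6088)
  = −0.75 × (-0.496265) = 0.372199 substitutions/site.

0.372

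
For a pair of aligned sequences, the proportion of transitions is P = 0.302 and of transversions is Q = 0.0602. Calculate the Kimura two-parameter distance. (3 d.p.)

Under the Kimura two-parameter model, d = −½ ln(1 − 2P − Q) − ¼ ln(1 − 2Q).
1 − 2P − Q = 0.3358, giving −½ ln(0.3358) = 0.545620.
1 − 2Q = 0.8796, giving −¼ ln(0.8796) = 0.032072.
d = 0.545620 + 0.032072 = 0.577692.

0.578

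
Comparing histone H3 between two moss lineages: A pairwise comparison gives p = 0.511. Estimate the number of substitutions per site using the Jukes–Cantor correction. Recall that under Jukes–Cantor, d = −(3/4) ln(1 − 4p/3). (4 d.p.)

0.8577

d = −(3/4) ln(1 − 4p/3) = −0.75 ln(1 − 0.681333) = −0.75 ln(0.318667)
  = −0.75 × (-1.143609) = 0.857707 substitutions/site.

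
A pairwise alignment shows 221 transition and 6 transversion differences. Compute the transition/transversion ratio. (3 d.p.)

36.833

R = 221/6 = 36.833333… ≈ 36.833 (to 3 d.p.).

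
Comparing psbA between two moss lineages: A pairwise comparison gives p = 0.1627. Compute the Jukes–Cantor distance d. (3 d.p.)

d = −(3/4) ln(1 − 4p/3) = −0.75 ln(1 − 0.216933) = −0.75 ln(0.783067)
  = −0.75 × (-0.244537) = 0.183403 substitutions/site.

0.183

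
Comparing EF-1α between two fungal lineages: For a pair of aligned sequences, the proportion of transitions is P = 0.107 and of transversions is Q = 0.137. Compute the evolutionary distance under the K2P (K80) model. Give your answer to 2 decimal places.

0.30

Under the Kimura two-parameter model, d = −½ ln(1 − 2P − Q) − ¼ ln(1 − 2Q).
1 − 2P − Q = 0.649, giving −½ ln(0.649) = 0.216161.
1 − 2Q = 0.726, giving −¼ ln(0.726) = 0.080051.
d = 0.216161 + 0.080051 = 0.296212.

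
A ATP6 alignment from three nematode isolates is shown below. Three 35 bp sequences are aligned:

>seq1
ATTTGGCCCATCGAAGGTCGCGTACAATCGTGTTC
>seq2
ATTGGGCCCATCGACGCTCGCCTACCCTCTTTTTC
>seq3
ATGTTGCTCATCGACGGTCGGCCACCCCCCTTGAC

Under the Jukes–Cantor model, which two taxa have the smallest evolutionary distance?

seq1–seq2: 8/35 differ, p = 0.229, d = 0.273.
seq1–seq3: 14/35 differ, p = 0.400, d = 0.572.
seq2–seq3: 11/35 differ, p = 0.314, d = 0.407.
The smallest distance is between seq1 and seq2.

seq1 and seq2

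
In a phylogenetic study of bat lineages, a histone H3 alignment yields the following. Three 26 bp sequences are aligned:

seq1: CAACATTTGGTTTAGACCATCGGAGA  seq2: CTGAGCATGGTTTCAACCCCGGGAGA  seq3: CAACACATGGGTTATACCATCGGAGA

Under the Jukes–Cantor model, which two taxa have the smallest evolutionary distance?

seq1–seq2: 11/26 differ, p = 0.423, d = 0.623.
seq1–seq3: 4/26 differ, p = 0.154, d = 0.172.
seq2–seq3: 10/26 differ, p = 0.385, d = 0.539.
The smallest distance is between seq1 and seq3.

seq1 and seq3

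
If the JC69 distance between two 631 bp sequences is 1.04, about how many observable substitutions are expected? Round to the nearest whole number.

Invert JC69: p = (3/4)(1 − e^(−4d/3)) = 0.75 × (1 − e^(-1.386667)) = 0.75 × (1 − 0.249907) = 0.562570.
Expected differing sites = pL ≈ 0.562570 × 631 = 354.98167 ≈ 355.

355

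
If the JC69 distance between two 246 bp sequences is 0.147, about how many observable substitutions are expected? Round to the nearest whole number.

33

Invert JC69: p = (3/4)(1 − e^(−4d/3)) = 0.75 × (1 − e^(-0.196)) = 0.75 × (1 − 0.822012) = 0.133491.
Expected differing sites = pL ≈ 0.133491 × 246 = 32.838786 ≈ 33.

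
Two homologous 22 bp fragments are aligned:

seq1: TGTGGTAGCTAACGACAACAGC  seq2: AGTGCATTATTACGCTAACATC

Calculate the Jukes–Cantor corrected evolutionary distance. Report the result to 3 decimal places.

0.699

The sequences differ at 10 of 22 sites (1, 5, 6, 7, 8, 9, 11, 15, 16, 21), so p = 10/22 ≈ 0.454545.
d = −(3/4) ln(1 − 4p/3) = −0.75 ln(1 − 0.60606) = −0.75 ln(0.39394)
  = −0.75 × (-0.931557) = 0.698668 substitutions/site.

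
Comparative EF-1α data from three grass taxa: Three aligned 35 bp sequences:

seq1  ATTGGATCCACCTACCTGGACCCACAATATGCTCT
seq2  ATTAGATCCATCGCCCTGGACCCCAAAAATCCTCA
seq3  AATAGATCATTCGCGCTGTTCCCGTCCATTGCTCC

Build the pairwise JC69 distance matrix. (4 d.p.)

d(seq1,seq2) = 0.3149, d(seq1,seq3) = 0.7823, d(seq2,seq3) = 0.5128

seq1–seq2: 9/35 sites differ → p ≈ 0.257143, d = −0.75 ln(1 − 0.342857) = 0.314890 ≈ 0.3149.
seq1–seq3: 17/35 sites differ → p ≈ 0.485714, d = −0.75 ln(1 − 0.647619) = 0.782282 ≈ 0.7823.
seq2–seq3: 13/35 sites differ → p ≈ 0.371429, d = −0.75 ln(1 − 0.495239) = 0.512753 ≈ 0.5128.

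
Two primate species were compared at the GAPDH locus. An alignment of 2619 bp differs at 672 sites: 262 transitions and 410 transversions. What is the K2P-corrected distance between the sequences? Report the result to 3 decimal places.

P = 262/2619 ≈ 0.100038 and Q = 410/2619 ≈ 0.156548.
Under the Kimura two-parameter model, d = −½ ln(1 − 2P − Q) − ¼ ln(1 − 2Q).
1 − 2P − Q = 0.643376, giving −½ ln(0.643376) = 0.220513.
1 − 2Q = 0.686904, giving −¼ ln(0.686904) = 0.093890.
d = 0.220513 + 0.093890 = 0.314403.

0.314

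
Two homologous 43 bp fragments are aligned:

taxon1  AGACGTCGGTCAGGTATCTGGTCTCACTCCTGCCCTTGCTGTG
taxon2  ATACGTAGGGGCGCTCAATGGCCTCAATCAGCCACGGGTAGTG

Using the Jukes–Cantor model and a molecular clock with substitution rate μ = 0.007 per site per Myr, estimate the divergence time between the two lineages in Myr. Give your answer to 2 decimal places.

The sequences differ at 19 of 43 sites, so p = 19/43 ≈ 0.44186.
d = −(3/4) ln(1 − 4p/3) = −0.75 ln(1 − 0.589147) = −0.75 ln(0.410853)
  = −0.75 × (-0.889520) = 0.667140 substitutions/site.
Under a molecular clock d = 2μt, so t = d/(2μ) = 0.667140 / (2 × 0.007) = 47.65 Myr.

47.65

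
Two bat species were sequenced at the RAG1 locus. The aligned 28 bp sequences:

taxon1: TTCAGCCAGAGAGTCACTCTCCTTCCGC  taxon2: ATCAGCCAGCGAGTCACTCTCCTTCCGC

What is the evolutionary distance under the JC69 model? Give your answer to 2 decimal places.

The sequences differ at 2 of 28 sites (1, 10), so p = 2/28 ≈ 0.071429.
d = −(3/4) ln(1 − 4p/3) = −0.75 ln(1 − 0.095239) = −0.75 ln(0.904761)
  = −0.75 × (-0.100084) = 0.075063 substitutions/site.

0.08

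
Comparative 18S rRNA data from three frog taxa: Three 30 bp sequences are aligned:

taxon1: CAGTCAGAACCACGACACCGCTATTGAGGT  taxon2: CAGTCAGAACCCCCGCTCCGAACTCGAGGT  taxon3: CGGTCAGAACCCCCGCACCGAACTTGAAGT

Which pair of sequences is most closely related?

taxon1–taxon2: 8/30 differ, p = 0.267, d = 0.330.
taxon1–taxon3: 8/30 differ, p = 0.267, d = 0.330.
taxon2–taxon3: 4/30 differ, p = 0.133, d = 0.147.
The smallest distance is between taxon2 and taxon3.

taxon2 and taxon3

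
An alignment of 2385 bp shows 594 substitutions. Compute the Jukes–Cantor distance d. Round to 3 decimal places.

0.303

p = 594/2385 ≈ 0.249057.
d = −(3/4) ln(1 − 4p/3) = −0.75 ln(1 − 0.332076) = −0.75 ln(0.667924)
  = −0.75 × (-0.403581) = 0.302686 substitutions/site.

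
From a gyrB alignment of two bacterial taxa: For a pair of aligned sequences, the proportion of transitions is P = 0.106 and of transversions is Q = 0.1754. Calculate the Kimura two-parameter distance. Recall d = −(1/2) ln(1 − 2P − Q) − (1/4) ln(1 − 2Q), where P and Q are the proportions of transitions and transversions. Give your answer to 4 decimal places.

Under the Kimura two-parameter model, d = −½ ln(1 − 2P − Q) − ¼ ln(1 − 2Q).
1 − 2P − Q = 0.6126, giving −½ ln(0.6126) = 0.245022.
1 − 2Q = 0.6492, giving −¼ ln(0.6492) = 0.108004.
d = 0.245022 + 0.108004 = 0.353026.

0.3530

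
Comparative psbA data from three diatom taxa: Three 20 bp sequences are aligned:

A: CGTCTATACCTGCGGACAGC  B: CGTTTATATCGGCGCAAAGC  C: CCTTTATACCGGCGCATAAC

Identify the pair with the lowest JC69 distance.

B and C

A–B: 5/20 differ, p = 0.250, d = 0.304.
A–C: 6/20 differ, p = 0.300, d = 0.383.
B–C: 4/20 differ, p = 0.200, d = 0.233.
The smallest distance is between B and C.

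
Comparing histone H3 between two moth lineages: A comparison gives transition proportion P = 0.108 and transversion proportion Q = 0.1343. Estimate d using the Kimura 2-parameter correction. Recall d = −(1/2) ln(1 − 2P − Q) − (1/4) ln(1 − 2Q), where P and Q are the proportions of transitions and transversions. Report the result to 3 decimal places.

Under the Kimura two-parameter model, d = −½ ln(1 − 2P − Q) − ¼ ln(1 − 2Q).
1 − 2P − Q = 0.6497, giving −½ ln(0.6497) = 0.215622.
1 − 2Q = 0.7314, giving −¼ ln(0.7314) = 0.078199.
d = 0.215622 + 0.078199 = 0.293821.

0.294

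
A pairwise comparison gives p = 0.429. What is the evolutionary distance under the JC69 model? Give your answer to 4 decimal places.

0.6365

d = −(3/4) ln(1 − 4p/3) = −0.75 ln(1 − 0.572) = −0.75 ln(0.428)
  = −0.75 × (-0.848632) = 0.636474 substitutions/site.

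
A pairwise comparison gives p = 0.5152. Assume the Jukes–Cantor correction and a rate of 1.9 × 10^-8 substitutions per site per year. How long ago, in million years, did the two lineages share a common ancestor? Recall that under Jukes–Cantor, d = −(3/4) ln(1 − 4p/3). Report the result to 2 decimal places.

d = −(3/4) ln(1 − 4p/3) = −0.75 ln(1 − 0.686933) = −0.75 ln(0.313067)
  = −0.75 × (-1.161338) = 0.871004 substitutions/site.
Under a molecular clock d = 2μt, so t = d/(2μ) = 0.871004 / (2 × 1.9 × 10^-8) = 22.92 million years.

22.92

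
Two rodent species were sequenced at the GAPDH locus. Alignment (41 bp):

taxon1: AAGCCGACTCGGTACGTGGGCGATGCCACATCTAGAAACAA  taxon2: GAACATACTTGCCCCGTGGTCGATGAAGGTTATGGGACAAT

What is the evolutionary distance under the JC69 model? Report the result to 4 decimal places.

0.7882

The sequences differ at 20 of 41 sites, so p = 20/41 ≈ 0.487805.
d = −(3/4) ln(1 − 4p/3) = −0.75 ln(1 − 0.650407) = −0.75 ln(0.349593)
  = −0.75 × (-1.050986) = 0.788240 substitutions/site.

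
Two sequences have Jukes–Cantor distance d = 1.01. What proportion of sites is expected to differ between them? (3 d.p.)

0.555

p = (3/4)(1 − e^(−4d/3)) = 0.75 × (1 − e^(-1.346667)) = 0.75 × (1 − 0.260106) = 0.554921.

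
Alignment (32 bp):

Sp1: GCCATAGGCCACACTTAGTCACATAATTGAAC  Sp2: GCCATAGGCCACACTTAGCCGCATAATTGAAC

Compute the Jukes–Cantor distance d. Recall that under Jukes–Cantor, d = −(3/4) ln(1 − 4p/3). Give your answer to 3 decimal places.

The sequences differ at 2 of 32 sites (19, 21), so p = 2/32 = 0.0625.
d = −(3/4) ln(1 − 4p/3) = −0.75 ln(1 − 0.083333) = −0.75 ln(0.916667)
  = −0.75 × (-0.087011) = 0.065258 substitutions/site.

0.065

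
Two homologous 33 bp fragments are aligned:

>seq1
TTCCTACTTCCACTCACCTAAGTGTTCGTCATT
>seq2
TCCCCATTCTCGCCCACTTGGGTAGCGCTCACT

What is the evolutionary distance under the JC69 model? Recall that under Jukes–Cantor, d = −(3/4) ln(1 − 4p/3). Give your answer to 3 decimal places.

0.780

The sequences differ at 16 of 33 sites, so p = 16/33 ≈ 0.484848.
d = −(3/4) ln(1 − 4p/3) = −0.75 ln(1 − 0.646464) = −0.75 ln(0.353536)
  = −0.75 × (-1.039770) = 0.779828 substitutions/site.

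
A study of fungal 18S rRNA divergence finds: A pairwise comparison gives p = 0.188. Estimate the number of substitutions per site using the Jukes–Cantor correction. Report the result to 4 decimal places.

d = −(3/4) ln(1 − 4p/3) = −0.75 ln(1 − 0.250667) = −0.75 ln(0.749333)
  = −0.75 × (-0.288572) = 0.216429 substitutions/site.

0.2164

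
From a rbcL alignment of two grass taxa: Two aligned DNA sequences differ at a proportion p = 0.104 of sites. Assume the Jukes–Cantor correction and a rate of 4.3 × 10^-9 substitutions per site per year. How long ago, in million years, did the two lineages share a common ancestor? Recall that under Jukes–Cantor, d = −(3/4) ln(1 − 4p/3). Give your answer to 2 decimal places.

d = −(3/4) ln(1 − 4p/3) = −0.75 ln(1 − 0.138667) = −0.75 ln(0.861333)
  = −0.75 × (-0.149274) = 0.111956 substitutions/site.
Under a molecular clock d = 2μt, so t = d/(2μ) = 0.111956 / (2 × 4.3 × 10^-9) = 13.02 million years.

13.02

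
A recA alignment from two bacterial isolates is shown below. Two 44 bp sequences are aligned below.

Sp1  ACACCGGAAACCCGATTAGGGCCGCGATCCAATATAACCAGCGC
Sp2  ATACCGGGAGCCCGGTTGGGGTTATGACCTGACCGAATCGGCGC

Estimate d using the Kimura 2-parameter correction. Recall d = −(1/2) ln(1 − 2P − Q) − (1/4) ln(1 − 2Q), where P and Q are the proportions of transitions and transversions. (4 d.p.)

0.6735

Of 44 sites, 15 differences are transitions and 2 are transversions, so P = 15/44 ≈ 0.340909 and Q = 2/44 ≈ 0.045455.
Under the Kimura two-parameter model, d = −½ ln(1 − 2P − Q) − ¼ ln(1 − 2Q).
1 − 2P − Q = 0.272727, giving −½ ln(0.272727) = 0.649642.
1 − 2Q = 0.90909, giving −¼ ln(0.90909) = 0.023828.
d = 0.649642 + 0.023828 = 0.673470.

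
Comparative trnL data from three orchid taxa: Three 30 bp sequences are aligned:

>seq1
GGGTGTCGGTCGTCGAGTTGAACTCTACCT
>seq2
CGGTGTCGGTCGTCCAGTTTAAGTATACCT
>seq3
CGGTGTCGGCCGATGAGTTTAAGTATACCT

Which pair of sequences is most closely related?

seq1–seq2: 5/30 differ, p = 0.167, d = 0.188.
seq1–seq3: 7/30 differ, p = 0.233, d = 0.280.
seq2–seq3: 4/30 differ, p = 0.133, d = 0.147.
The smallest distance is between seq2 and seq3.

seq2 and seq3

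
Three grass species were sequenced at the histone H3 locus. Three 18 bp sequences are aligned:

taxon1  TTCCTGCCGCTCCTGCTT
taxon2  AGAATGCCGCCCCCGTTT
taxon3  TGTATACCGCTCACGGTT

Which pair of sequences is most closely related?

taxon2 and taxon3

taxon1–taxon2: 7/18 differ, p = 0.389, d = 0.548.
taxon1–taxon3: 7/18 differ, p = 0.389, d = 0.548.
taxon2–taxon3: 6/18 differ, p = 0.333, d = 0.441.
The smallest distance is between taxon2 and taxon3.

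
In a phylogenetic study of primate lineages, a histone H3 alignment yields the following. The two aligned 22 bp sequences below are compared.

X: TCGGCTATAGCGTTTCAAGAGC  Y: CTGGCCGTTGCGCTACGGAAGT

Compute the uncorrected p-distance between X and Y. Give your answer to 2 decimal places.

0.50

The sequences differ at 11 of 22 positions.
p = 11/22 = 0.50.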